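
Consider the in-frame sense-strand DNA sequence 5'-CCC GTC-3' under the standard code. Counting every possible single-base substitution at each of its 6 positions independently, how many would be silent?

6

Codon 1 (CCC, Pro): 3 synonymous substitutions.
Codon 2 (GTC, Val): 3 synonymous substitutions.
Total: 3 + 3 = 6.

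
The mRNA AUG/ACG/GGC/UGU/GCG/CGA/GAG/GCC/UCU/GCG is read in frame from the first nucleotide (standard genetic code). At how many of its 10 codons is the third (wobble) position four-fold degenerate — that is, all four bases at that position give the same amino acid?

7

Codon 1 AUG (Met): third position 1-fold.
Codon 2 ACG (Thr): third position 4-fold.
Codon 3 GGC (Gly): third position 4-fold.
Codon 4 UGU (Cys): third position 2-fold.
Codon 5 GCG (Ala): third position 4-fold.
Codon 6 CGA (Arg): third position 4-fold.
Codon 7 GAG (Glu): third position 2-fold.
Codon 8 GCC (Ala): third position 4-fold.
Codon 9 UCU (Ser): third position 4-fold.
Codon 10 GCG (Ala): third position 4-fold.
Four-fold degenerate third positions: 7.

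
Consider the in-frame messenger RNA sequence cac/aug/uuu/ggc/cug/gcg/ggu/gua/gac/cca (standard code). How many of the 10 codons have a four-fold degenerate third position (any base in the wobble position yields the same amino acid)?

Codon 1 CAC (His): third position 2-fold.
Codon 2 AUG (Met): third position 1-fold.
Codon 3 UUU (Phe): third position 2-fold.
Codon 4 GGC (Gly): third position 4-fold.
Codon 5 CUG (Leu): third position 4-fold.
Codon 6 GCG (Ala): third position 4-fold.
Codon 7 GGU (Gly): third position 4-fold.
Codon 8 GUA (Val): third position 4-fold.
Codon 9 GAC (Asp): third position 2-fold.
Codon 10 CCA (Pro): third position 4-fold.
Four-fold degenerate third positions: 6.

6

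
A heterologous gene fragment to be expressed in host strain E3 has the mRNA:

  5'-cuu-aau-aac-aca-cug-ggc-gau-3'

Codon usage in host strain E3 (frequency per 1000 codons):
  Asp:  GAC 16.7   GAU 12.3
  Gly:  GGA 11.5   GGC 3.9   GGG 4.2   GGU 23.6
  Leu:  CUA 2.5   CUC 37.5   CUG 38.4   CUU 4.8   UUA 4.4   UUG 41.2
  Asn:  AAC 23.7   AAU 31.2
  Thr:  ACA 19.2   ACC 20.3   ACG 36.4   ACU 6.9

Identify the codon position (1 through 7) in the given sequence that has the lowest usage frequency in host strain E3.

Codon 1 CUU (Leu): 4.8 per 1000.
Codon 2 AAU (Asn): 31.2 per 1000.
Codon 3 AAC (Asn): 23.7 per 1000.
Codon 4 ACA (Thr): 19.2 per 1000.
Codon 5 CUG (Leu): 38.4 per 1000.
Codon 6 GGC (Gly): 3.9 per 1000.
Codon 7 GAU (Asp): 12.3 per 1000.
Lowest frequency is 3.9 at codon 6.

6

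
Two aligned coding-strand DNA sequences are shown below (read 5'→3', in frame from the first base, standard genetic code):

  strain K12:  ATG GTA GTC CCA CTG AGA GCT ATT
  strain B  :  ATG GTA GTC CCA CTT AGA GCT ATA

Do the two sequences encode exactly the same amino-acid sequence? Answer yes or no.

Codon 1: ATG Met / ATG Met — identical.
Codon 2: GTA Val / GTA Val — identical.
Codon 3: GTC Val / GTC Val — identical.
Codon 4: CCA Pro / CCA Pro — identical.
Codon 5: CTG Leu / CTT Leu — synonymous.
Codon 6: AGA Arg / AGA Arg — identical.
Codon 7: GCT Ala / GCT Ala — identical.
Codon 8: ATT Ile / ATA Ile — synonymous.
Nonsynonymous differences: 0 → same protein.

yes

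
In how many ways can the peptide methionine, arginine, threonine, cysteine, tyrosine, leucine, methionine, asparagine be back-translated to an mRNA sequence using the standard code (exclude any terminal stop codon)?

Met: 1 codon.
Arg: 6 codons.
Thr: 4 codons.
Cys: 2 codons.
Tyr: 2 codons.
Leu: 6 codons.
Met: 1 codon.
Asn: 2 codons.
1 × 6 × 4 × 2 × 2 × 6 × 1 × 2 = 1152.

1152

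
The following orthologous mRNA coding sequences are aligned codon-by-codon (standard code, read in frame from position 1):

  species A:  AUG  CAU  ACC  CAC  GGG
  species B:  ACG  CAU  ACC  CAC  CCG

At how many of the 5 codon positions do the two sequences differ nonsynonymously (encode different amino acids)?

Codon 1: AUG Met / ACG Thr — nonsynonymous.
Codon 2: CAU His / CAU His — identical.
Codon 3: ACC Thr / ACC Thr — identical.
Codon 4: CAC His / CAC His — identical.
Codon 5: GGG Gly / CCG Pro — nonsynonymous.
Nonsynonymous differences: 2.

2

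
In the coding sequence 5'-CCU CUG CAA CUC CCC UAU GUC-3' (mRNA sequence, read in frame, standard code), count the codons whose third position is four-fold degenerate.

Codon 1 CCU (Pro): third position 4-fold.
Codon 2 CUG (Leu): third position 4-fold.
Codon 3 CAA (Gln): third position 2-fold.
Codon 4 CUC (Leu): third position 4-fold.
Codon 5 CCC (Pro): third position 4-fold.
Codon 6 UAU (Tyr): third position 2-fold.
Codon 7 GUC (Val): third position 4-fold.
Four-fold degenerate third positions: 5.

5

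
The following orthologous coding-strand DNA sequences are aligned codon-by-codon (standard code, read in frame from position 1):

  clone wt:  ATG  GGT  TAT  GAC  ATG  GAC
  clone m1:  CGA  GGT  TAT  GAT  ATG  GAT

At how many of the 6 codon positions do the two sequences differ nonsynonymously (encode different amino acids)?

1

Codon 1: ATG Met / CGA Arg — nonsynonymous.
Codon 2: GGT Gly / GGT Gly — identical.
Codon 3: TAT Tyr / TAT Tyr — identical.
Codon 4: GAC Asp / GAT Asp — synonymous.
Codon 5: ATG Met / ATG Met — identical.
Codon 6: GAC Asp / GAT Asp — synonymous.
Nonsynonymous differences: 1.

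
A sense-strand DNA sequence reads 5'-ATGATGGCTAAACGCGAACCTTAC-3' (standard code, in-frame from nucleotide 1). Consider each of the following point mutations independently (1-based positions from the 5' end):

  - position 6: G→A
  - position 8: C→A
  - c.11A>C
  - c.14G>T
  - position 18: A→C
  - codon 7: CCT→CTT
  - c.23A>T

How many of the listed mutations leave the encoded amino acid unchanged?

0

Codon 2: ATG (Met) → ATA (Ile) — missense.
Codon 3: GCT (Ala) → GAT (Asp) — missense.
Codon 4: AAA (Lys) → ACA (Thr) — missense.
Codon 5: CGC (Arg) → CTC (Leu) — missense.
Codon 6: GAA (Glu) → GAC (Asp) — missense.
Codon 7: CCT (Pro) → CTT (Leu) — missense.
Codon 8: TAC (Tyr) → TTC (Phe) — missense.
Synonymous: 0 of 7.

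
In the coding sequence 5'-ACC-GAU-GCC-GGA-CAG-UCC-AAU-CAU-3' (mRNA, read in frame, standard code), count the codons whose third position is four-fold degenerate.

Codon 1 ACC (Thr): third position 4-fold.
Codon 2 GAU (Asp): third position 2-fold.
Codon 3 GCC (Ala): third position 4-fold.
Codon 4 GGA (Gly): third position 4-fold.
Codon 5 CAG (Gln): third position 2-fold.
Codon 6 UCC (Ser): third position 4-fold.
Codon 7 AAU (Asn): third position 2-fold.
Codon 8 CAU (His): third position 2-fold.
Four-fold degenerate third positions: 4.

4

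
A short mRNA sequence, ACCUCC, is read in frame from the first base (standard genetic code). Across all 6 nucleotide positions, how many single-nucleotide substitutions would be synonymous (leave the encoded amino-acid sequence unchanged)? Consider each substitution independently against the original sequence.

6

Codon 1 (ACC, Thr): 3 synonymous substitutions.
Codon 2 (UCC, Ser): 3 synonymous substitutions.
Total: 3 + 3 = 6.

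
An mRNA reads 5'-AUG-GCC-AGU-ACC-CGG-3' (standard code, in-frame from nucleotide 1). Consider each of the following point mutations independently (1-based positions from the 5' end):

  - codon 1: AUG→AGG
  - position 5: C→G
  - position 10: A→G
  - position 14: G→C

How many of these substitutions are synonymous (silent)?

Codon 1: AUG (Met) → AGG (Arg) — missense.
Codon 2: GCC (Ala) → GGC (Gly) — missense.
Codon 4: ACC (Thr) → GCC (Ala) — missense.
Codon 5: CGG (Arg) → CCG (Pro) — missense.
Synonymous: 0 of 4.

0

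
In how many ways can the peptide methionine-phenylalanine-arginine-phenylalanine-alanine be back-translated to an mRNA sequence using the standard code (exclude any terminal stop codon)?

96

Met: 1 codon.
Phe: 2 codons.
Arg: 6 codons.
Phe: 2 codons.
Ala: 4 codons.
1 × 2 × 6 × 2 × 4 = 96.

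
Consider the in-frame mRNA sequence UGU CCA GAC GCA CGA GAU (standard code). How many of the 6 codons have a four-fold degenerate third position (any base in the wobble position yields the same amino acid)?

3

Codon 1 UGU (Cys): third position 2-fold.
Codon 2 CCA (Pro): third position 4-fold.
Codon 3 GAC (Asp): third position 2-fold.
Codon 4 GCA (Ala): third position 4-fold.
Codon 5 CGA (Arg): third position 4-fold.
Codon 6 GAU (Asp): third position 2-fold.
Four-fold degenerate third positions: 3.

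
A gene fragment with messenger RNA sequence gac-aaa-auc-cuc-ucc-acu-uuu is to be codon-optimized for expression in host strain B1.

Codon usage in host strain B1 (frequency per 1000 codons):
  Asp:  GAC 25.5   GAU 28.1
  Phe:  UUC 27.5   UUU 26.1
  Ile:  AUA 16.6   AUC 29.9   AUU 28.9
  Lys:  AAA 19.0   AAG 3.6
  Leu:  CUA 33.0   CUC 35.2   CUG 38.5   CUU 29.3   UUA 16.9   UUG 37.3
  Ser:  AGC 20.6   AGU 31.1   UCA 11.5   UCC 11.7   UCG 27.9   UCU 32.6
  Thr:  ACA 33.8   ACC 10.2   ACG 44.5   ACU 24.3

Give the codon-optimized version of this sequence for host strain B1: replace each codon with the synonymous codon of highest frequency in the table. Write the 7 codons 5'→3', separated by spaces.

GAU AAA AUC CUG UCU ACG UUC

Codon 1 (Asp): best is GAU at 28.1.
Codon 2 (Lys): best is AAA at 19.0.
Codon 3 (Ile): best is AUC at 29.9.
Codon 4 (Leu): best is CUG at 38.5.
Codon 5 (Ser): best is UCU at 32.6.
Codon 6 (Thr): best is ACG at 44.5.
Codon 7 (Phe): best is UUC at 27.5.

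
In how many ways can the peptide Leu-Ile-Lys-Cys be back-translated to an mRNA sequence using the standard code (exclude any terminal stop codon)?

Leu: 6 codons.
Ile: 3 codons.
Lys: 2 codons.
Cys: 2 codons.
6 × 3 × 2 × 2 = 72.

72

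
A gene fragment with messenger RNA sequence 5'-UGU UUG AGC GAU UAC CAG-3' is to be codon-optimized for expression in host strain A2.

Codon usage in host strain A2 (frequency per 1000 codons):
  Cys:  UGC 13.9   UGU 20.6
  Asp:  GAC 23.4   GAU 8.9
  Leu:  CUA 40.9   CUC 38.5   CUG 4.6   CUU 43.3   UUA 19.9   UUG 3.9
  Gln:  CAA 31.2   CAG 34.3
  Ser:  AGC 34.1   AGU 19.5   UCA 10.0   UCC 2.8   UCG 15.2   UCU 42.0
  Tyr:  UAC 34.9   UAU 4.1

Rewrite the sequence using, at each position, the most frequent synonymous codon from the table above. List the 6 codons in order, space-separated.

Codon 1 (Cys): best is UGU at 20.6.
Codon 2 (Leu): best is CUU at 43.3.
Codon 3 (Ser): best is UCU at 42.0.
Codon 4 (Asp): best is GAC at 23.4.
Codon 5 (Tyr): best is UAC at 34.9.
Codon 6 (Gln): best is CAG at 34.3.

UGU CUU UCU GAC UAC CAG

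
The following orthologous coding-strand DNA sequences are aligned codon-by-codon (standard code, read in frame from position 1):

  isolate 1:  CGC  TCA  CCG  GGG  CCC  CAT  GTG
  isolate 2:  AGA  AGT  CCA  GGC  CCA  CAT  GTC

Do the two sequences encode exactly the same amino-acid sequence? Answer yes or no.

yes

Codon 1: CGC Arg / AGA Arg — synonymous.
Codon 2: TCA Ser / AGT Ser — synonymous.
Codon 3: CCG Pro / CCA Pro — synonymous.
Codon 4: GGG Gly / GGC Gly — synonymous.
Codon 5: CCC Pro / CCA Pro — synonymous.
Codon 6: CAT His / CAT His — identical.
Codon 7: GTG Val / GTC Val — synonymous.
Nonsynonymous differences: 0 → same protein.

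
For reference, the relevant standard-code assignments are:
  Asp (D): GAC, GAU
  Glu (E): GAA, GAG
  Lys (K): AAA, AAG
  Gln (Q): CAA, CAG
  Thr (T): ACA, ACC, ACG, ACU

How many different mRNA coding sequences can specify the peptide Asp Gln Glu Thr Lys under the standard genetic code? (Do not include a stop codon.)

Asp: 2 codons.
Gln: 2 codons.
Glu: 2 codons.
Thr: 4 codons.
Lys: 2 codons.
2 × 2 × 2 × 4 × 2 = 64.

64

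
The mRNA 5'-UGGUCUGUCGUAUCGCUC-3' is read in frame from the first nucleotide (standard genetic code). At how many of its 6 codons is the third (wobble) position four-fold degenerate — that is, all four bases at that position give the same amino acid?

5

Codon 1 UGG (Trp): third position 1-fold.
Codon 2 UCU (Ser): third position 4-fold.
Codon 3 GUC (Val): third position 4-fold.
Codon 4 GUA (Val): third position 4-fold.
Codon 5 UCG (Ser): third position 4-fold.
Codon 6 CUC (Leu): third position 4-fold.
Four-fold degenerate third positions: 5.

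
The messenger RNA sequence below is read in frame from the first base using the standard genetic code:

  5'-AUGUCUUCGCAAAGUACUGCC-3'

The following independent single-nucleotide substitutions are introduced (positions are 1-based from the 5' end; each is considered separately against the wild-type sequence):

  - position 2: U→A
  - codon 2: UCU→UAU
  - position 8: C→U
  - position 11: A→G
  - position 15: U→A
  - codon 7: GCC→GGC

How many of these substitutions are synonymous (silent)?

Codon 1: AUG (Met) → AAG (Lys) — missense.
Codon 2: UCU (Ser) → UAU (Tyr) — missense.
Codon 3: UCG (Ser) → UUG (Leu) — missense.
Codon 4: CAA (Gln) → CGA (Arg) — missense.
Codon 5: AGU (Ser) → AGA (Arg) — missense.
Codon 7: GCC (Ala) → GGC (Gly) — missense.
Synonymous: 0 of 6.

0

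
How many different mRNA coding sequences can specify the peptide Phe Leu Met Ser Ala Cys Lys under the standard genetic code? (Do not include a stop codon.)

Phe: 2 codons.
Leu: 6 codons.
Met: 1 codon.
Ser: 6 codons.
Ala: 4 codons.
Cys: 2 codons.
Lys: 2 codons.
2 × 6 × 1 × 6 × 4 × 2 × 2 = 1152.

1152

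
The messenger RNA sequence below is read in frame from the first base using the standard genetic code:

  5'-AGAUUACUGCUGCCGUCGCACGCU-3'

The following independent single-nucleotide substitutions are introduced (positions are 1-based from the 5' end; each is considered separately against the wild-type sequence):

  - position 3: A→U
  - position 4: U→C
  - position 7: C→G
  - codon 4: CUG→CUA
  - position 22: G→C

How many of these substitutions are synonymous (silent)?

Codon 1: AGA (Arg) → AGU (Ser) — missense.
Codon 2: UUA (Leu) → CUA (Leu) — synonymous.
Codon 3: CUG (Leu) → GUG (Val) — missense.
Codon 4: CUG (Leu) → CUA (Leu) — synonymous.
Codon 8: GCU (Ala) → CCU (Pro) — missense.
Synonymous: 2 of 5.

2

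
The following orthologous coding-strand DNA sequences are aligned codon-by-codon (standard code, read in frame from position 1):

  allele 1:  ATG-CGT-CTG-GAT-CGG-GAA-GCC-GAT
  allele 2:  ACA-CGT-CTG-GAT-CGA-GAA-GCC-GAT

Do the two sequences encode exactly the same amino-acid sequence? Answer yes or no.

no

Codon 1: ATG Met / ACA Thr — nonsynonymous.
Codon 2: CGT Arg / CGT Arg — identical.
Codon 3: CTG Leu / CTG Leu — identical.
Codon 4: GAT Asp / GAT Asp — identical.
Codon 5: CGG Arg / CGA Arg — synonymous.
Codon 6: GAA Glu / GAA Glu — identical.
Codon 7: GCC Ala / GCC Ala — identical.
Codon 8: GAT Asp / GAT Asp — identical.
Nonsynonymous differences: 1 → different protein.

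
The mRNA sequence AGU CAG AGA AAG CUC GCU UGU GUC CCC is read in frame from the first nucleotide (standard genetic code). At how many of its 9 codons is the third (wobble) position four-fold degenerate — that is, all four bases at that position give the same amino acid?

Codon 1 AGU (Ser): third position 2-fold.
Codon 2 CAG (Gln): third position 2-fold.
Codon 3 AGA (Arg): third position 2-fold.
Codon 4 AAG (Lys): third position 2-fold.
Codon 5 CUC (Leu): third position 4-fold.
Codon 6 GCU (Ala): third position 4-fold.
Codon 7 UGU (Cys): third position 2-fold.
Codon 8 GUC (Val): third position 4-fold.
Codon 9 CCC (Pro): third position 4-fold.
Four-fold degenerate third positions: 4.

4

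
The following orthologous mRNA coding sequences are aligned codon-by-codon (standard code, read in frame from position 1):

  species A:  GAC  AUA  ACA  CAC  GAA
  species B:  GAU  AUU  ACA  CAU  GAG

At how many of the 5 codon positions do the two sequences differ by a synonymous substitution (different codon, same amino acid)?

Codon 1: GAC Asp / GAU Asp — synonymous.
Codon 2: AUA Ile / AUU Ile — synonymous.
Codon 3: ACA Thr / ACA Thr — identical.
Codon 4: CAC His / CAU His — synonymous.
Codon 5: GAA Glu / GAG Glu — synonymous.
Synonymous differences: 4.

4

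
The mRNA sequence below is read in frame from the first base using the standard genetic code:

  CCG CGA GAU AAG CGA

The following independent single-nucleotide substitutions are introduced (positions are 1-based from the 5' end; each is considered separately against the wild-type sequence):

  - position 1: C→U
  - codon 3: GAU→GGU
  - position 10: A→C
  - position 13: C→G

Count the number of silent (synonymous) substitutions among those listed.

0

Codon 1: CCG (Pro) → UCG (Ser) — missense.
Codon 3: GAU (Asp) → GGU (Gly) — missense.
Codon 4: AAG (Lys) → CAG (Gln) — missense.
Codon 5: CGA (Arg) → GGA (Gly) — missense.
Synonymous: 0 of 4.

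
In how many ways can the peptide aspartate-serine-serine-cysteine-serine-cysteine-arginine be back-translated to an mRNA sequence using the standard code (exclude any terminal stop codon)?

10368

Asp: 2 codons.
Ser: 6 codons.
Ser: 6 codons.
Cys: 2 codons.
Ser: 6 codons.
Cys: 2 codons.
Arg: 6 codons.
2 × 6 × 6 × 2 × 6 × 2 × 6 = 10368.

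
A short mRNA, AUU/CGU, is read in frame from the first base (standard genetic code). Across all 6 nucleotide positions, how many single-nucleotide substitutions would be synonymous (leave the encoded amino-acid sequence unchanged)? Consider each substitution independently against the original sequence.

5

Codon 1 (AUU, Ile): 2 synonymous substitutions.
Codon 2 (CGU, Arg): 3 synonymous substitutions.
Total: 2 + 3 = 5.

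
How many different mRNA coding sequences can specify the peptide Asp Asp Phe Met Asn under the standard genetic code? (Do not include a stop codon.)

16

Asp: 2 codons.
Asp: 2 codons.
Phe: 2 codons.
Met: 1 codon.
Asn: 2 codons.
2 × 2 × 2 × 1 × 2 = 16.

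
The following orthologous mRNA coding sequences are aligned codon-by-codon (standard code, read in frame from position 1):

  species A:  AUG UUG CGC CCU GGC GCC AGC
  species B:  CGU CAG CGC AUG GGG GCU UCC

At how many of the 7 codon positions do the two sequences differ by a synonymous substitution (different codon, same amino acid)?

3

Codon 1: AUG Met / CGU Arg — nonsynonymous.
Codon 2: UUG Leu / CAG Gln — nonsynonymous.
Codon 3: CGC Arg / CGC Arg — identical.
Codon 4: CCU Pro / AUG Met — nonsynonymous.
Codon 5: GGC Gly / GGG Gly — synonymous.
Codon 6: GCC Ala / GCU Ala — synonymous.
Codon 7: AGC Ser / UCC Ser — synonymous.
Synonymous differences: 3.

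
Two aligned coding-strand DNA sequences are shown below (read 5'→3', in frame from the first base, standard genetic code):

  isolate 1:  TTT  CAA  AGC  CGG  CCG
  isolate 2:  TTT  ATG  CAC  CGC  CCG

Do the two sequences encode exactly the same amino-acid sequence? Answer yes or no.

no

Codon 1: TTT Phe / TTT Phe — identical.
Codon 2: CAA Gln / ATG Met — nonsynonymous.
Codon 3: AGC Ser / CAC His — nonsynonymous.
Codon 4: CGG Arg / CGC Arg — synonymous.
Codon 5: CCG Pro / CCG Pro — identical.
Nonsynonymous differences: 2 → different protein.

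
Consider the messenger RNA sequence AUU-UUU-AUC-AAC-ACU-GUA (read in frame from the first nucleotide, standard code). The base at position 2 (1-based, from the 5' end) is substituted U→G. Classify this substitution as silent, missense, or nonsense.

missense

Position 2 falls in codon 1: AUU → Ile.
After the substitution the codon is AGU → Ser.
Ile ≠ Ser, so this is a missense mutation.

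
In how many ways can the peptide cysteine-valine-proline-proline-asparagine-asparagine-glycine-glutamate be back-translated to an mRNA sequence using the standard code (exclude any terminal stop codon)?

4096

Cys: 2 codons.
Val: 4 codons.
Pro: 4 codons.
Pro: 4 codons.
Asn: 2 codons.
Asn: 2 codons.
Gly: 4 codons.
Glu: 2 codons.
2 × 4 × 4 × 4 × 2 × 2 × 4 × 2 = 4096.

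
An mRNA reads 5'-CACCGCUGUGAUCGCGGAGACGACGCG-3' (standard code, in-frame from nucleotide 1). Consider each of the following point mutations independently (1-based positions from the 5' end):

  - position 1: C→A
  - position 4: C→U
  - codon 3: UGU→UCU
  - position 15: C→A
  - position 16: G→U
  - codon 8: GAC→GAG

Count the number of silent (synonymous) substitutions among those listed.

1

Codon 1: CAC (His) → AAC (Asn) — missense.
Codon 2: CGC (Arg) → UGC (Cys) — missense.
Codon 3: UGU (Cys) → UCU (Ser) — missense.
Codon 5: CGC (Arg) → CGA (Arg) — synonymous.
Codon 6: GGA (Gly) → UGA (Stop) — nonsense.
Codon 8: GAC (Asp) → GAG (Glu) — missense.
Synonymous: 1 of 6.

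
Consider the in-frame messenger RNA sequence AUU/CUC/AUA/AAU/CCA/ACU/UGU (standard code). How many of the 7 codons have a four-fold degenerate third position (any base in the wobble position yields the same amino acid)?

Codon 1 AUU (Ile): third position 3-fold.
Codon 2 CUC (Leu): third position 4-fold.
Codon 3 AUA (Ile): third position 3-fold.
Codon 4 AAU (Asn): third position 2-fold.
Codon 5 CCA (Pro): third position 4-fold.
Codon 6 ACU (Thr): third position 4-fold.
Codon 7 UGU (Cys): third position 2-fold.
Four-fold degenerate third positions: 3.

3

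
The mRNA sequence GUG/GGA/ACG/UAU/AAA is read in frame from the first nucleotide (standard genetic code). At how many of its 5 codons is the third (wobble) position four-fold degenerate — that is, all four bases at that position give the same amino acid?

3

Codon 1 GUG (Val): third position 4-fold.
Codon 2 GGA (Gly): third position 4-fold.
Codon 3 ACG (Thr): third position 4-fold.
Codon 4 UAU (Tyr): third position 2-fold.
Codon 5 AAA (Lys): third position 2-fold.
Four-fold degenerate third positions: 3.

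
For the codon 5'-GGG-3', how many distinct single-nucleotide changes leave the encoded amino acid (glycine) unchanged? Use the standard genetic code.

Position 1: none → 0 synonymous.
Position 2: none → 0 synonymous.
Position 3: GGU, GGC, GGA → 3 synonymous.
Total: 0 + 0 + 3 = 3.

3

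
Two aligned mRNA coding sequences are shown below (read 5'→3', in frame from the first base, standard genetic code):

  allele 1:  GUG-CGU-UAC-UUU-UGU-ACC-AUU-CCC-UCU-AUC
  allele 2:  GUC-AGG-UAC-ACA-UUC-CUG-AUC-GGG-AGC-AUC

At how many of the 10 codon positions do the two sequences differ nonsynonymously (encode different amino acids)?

4

Codon 1: GUG Val / GUC Val — synonymous.
Codon 2: CGU Arg / AGG Arg — synonymous.
Codon 3: UAC Tyr / UAC Tyr — identical.
Codon 4: UUU Phe / ACA Thr — nonsynonymous.
Codon 5: UGU Cys / UUC Phe — nonsynonymous.
Codon 6: ACC Thr / CUG Leu — nonsynonymous.
Codon 7: AUU Ile / AUC Ile — synonymous.
Codon 8: CCC Pro / GGG Gly — nonsynonymous.
Codon 9: UCU Ser / AGC Ser — synonymous.
Codon 10: AUC Ile / AUC Ile — identical.
Nonsynonymous differences: 4.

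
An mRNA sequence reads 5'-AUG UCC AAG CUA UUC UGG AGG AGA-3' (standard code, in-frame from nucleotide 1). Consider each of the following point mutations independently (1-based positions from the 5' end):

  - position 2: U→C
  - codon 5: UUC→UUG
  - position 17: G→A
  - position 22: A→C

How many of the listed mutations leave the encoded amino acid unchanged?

Codon 1: AUG (Met) → ACG (Thr) — missense.
Codon 5: UUC (Phe) → UUG (Leu) — missense.
Codon 6: UGG (Trp) → UAG (Stop) — nonsense.
Codon 8: AGA (Arg) → CGA (Arg) — synonymous.
Synonymous: 1 of 4.

1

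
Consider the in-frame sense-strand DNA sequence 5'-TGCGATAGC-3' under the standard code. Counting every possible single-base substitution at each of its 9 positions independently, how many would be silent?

Codon 1 (TGC, Cys): 1 synonymous substitution.
Codon 2 (GAT, Asp): 1 synonymous substitution.
Codon 3 (AGC, Ser): 1 synonymous substitution.
Total: 1 + 1 + 1 = 3.

3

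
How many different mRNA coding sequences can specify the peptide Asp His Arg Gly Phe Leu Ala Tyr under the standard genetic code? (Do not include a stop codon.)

9216

Asp: 2 codons.
His: 2 codons.
Arg: 6 codons.
Gly: 4 codons.
Phe: 2 codons.
Leu: 6 codons.
Ala: 4 codons.
Tyr: 2 codons.
2 × 2 × 6 × 4 × 2 × 6 × 4 × 2 = 9216.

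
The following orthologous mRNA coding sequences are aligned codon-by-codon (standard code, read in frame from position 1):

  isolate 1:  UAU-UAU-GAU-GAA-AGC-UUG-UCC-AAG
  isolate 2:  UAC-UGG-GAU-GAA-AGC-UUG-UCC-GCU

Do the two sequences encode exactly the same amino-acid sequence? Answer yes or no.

Codon 1: UAU Tyr / UAC Tyr — synonymous.
Codon 2: UAU Tyr / UGG Trp — nonsynonymous.
Codon 3: GAU Asp / GAU Asp — identical.
Codon 4: GAA Glu / GAA Glu — identical.
Codon 5: AGC Ser / AGC Ser — identical.
Codon 6: UUG Leu / UUG Leu — identical.
Codon 7: UCC Ser / UCC Ser — identical.
Codon 8: AAG Lys / GCU Ala — nonsynonymous.
Nonsynonymous differences: 2 → different protein.

no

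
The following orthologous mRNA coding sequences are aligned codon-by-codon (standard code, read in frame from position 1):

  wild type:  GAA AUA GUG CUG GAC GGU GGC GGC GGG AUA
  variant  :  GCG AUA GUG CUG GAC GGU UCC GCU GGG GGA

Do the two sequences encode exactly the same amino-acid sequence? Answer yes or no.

Codon 1: GAA Glu / GCG Ala — nonsynonymous.
Codon 2: AUA Ile / AUA Ile — identical.
Codon 3: GUG Val / GUG Val — identical.
Codon 4: CUG Leu / CUG Leu — identical.
Codon 5: GAC Asp / GAC Asp — identical.
Codon 6: GGU Gly / GGU Gly — identical.
Codon 7: GGC Gly / UCC Ser — nonsynonymous.
Codon 8: GGC Gly / GCU Ala — nonsynonymous.
Codon 9: GGG Gly / GGG Gly — identical.
Codon 10: AUA Ile / GGA Gly — nonsynonymous.
Nonsynonymous differences: 4 → different protein.

no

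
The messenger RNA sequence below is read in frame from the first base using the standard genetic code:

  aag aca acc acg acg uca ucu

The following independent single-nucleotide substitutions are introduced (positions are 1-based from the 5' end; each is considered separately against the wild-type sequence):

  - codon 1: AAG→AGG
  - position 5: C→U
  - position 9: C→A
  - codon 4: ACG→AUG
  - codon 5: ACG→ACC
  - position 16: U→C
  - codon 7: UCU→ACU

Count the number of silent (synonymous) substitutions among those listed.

Codon 1: AAG (Lys) → AGG (Arg) — missense.
Codon 2: ACA (Thr) → AUA (Ile) — missense.
Codon 3: ACC (Thr) → ACA (Thr) — synonymous.
Codon 4: ACG (Thr) → AUG (Met) — missense.
Codon 5: ACG (Thr) → ACC (Thr) — synonymous.
Codon 6: UCA (Ser) → CCA (Pro) — missense.
Codon 7: UCU (Ser) → ACU (Thr) — missense.
Synonymous: 2 of 7.

2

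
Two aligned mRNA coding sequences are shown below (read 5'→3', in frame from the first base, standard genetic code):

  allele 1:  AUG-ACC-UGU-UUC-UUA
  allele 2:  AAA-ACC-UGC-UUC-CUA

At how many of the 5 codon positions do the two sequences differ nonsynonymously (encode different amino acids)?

1

Codon 1: AUG Met / AAA Lys — nonsynonymous.
Codon 2: ACC Thr / ACC Thr — identical.
Codon 3: UGU Cys / UGC Cys — synonymous.
Codon 4: UUC Phe / UUC Phe — identical.
Codon 5: UUA Leu / CUA Leu — synonymous.
Nonsynonymous differences: 1.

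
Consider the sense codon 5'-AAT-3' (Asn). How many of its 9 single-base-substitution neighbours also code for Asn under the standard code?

Position 1: none → 0 synonymous.
Position 2: none → 0 synonymous.
Position 3: AAC → 1 synonymous.
Total: 0 + 0 + 1 = 1.

1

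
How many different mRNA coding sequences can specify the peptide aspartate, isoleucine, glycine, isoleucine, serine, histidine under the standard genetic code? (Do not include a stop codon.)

864

Asp: 2 codons.
Ile: 3 codons.
Gly: 4 codons.
Ile: 3 codons.
Ser: 6 codons.
His: 2 codons.
2 × 3 × 4 × 3 × 6 × 2 = 864.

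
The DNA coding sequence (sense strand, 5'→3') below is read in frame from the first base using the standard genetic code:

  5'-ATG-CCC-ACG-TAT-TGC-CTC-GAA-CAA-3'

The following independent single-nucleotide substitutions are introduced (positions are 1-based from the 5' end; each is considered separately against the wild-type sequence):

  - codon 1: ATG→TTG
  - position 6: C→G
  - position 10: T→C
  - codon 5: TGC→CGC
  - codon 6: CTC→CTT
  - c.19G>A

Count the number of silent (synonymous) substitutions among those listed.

Codon 1: ATG (Met) → TTG (Leu) — missense.
Codon 2: CCC (Pro) → CCG (Pro) — synonymous.
Codon 4: TAT (Tyr) → CAT (His) — missense.
Codon 5: TGC (Cys) → CGC (Arg) — missense.
Codon 6: CTC (Leu) → CTT (Leu) — synonymous.
Codon 7: GAA (Glu) → AAA (Lys) — missense.
Synonymous: 2 of 6.

2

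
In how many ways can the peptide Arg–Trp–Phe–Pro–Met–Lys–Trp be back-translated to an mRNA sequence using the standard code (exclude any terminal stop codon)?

96

Arg: 6 codons.
Trp: 1 codon.
Phe: 2 codons.
Pro: 4 codons.
Met: 1 codon.
Lys: 2 codons.
Trp: 1 codon.
6 × 1 × 2 × 4 × 1 × 2 × 1 = 96.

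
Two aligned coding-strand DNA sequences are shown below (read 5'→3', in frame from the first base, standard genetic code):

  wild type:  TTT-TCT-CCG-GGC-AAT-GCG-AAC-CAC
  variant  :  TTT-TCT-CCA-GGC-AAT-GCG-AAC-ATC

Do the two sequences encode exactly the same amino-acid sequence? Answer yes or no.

Codon 1: TTT Phe / TTT Phe — identical.
Codon 2: TCT Ser / TCT Ser — identical.
Codon 3: CCG Pro / CCA Pro — synonymous.
Codon 4: GGC Gly / GGC Gly — identical.
Codon 5: AAT Asn / AAT Asn — identical.
Codon 6: GCG Ala / GCG Ala — identical.
Codon 7: AAC Asn / AAC Asn — identical.
Codon 8: CAC His / ATC Ile — nonsynonymous.
Nonsynonymous differences: 1 → different protein.

no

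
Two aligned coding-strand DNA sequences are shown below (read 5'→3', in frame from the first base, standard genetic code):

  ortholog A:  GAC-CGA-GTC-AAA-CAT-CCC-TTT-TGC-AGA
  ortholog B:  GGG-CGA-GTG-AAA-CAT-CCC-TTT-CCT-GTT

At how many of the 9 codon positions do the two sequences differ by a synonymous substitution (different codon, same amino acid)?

1

Codon 1: GAC Asp / GGG Gly — nonsynonymous.
Codon 2: CGA Arg / CGA Arg — identical.
Codon 3: GTC Val / GTG Val — synonymous.
Codon 4: AAA Lys / AAA Lys — identical.
Codon 5: CAT His / CAT His — identical.
Codon 6: CCC Pro / CCC Pro — identical.
Codon 7: TTT Phe / TTT Phe — identical.
Codon 8: TGC Cys / CCT Pro — nonsynonymous.
Codon 9: AGA Arg / GTT Val — nonsynonymous.
Synonymous differences: 1.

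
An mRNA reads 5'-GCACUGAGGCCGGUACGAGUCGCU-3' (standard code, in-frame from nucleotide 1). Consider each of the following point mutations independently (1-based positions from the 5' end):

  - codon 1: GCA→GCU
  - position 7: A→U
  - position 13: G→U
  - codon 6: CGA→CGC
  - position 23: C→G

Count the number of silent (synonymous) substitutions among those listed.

Codon 1: GCA (Ala) → GCU (Ala) — synonymous.
Codon 3: AGG (Arg) → UGG (Trp) — missense.
Codon 5: GUA (Val) → UUA (Leu) — missense.
Codon 6: CGA (Arg) → CGC (Arg) — synonymous.
Codon 8: GCU (Ala) → GGU (Gly) — missense.
Synonymous: 2 of 5.

2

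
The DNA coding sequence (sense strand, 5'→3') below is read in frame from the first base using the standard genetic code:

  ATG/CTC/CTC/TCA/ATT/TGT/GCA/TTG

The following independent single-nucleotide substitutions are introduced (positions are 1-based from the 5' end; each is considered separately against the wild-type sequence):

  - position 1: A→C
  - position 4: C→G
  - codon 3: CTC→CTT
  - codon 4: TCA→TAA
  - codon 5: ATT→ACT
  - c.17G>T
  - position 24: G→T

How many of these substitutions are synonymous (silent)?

1

Codon 1: ATG (Met) → CTG (Leu) — missense.
Codon 2: CTC (Leu) → GTC (Val) — missense.
Codon 3: CTC (Leu) → CTT (Leu) — synonymous.
Codon 4: TCA (Ser) → TAA (Stop) — nonsense.
Codon 5: ATT (Ile) → ACT (Thr) — missense.
Codon 6: TGT (Cys) → TTT (Phe) — missense.
Codon 8: TTG (Leu) → TTT (Phe) — missense.
Synonymous: 1 of 7.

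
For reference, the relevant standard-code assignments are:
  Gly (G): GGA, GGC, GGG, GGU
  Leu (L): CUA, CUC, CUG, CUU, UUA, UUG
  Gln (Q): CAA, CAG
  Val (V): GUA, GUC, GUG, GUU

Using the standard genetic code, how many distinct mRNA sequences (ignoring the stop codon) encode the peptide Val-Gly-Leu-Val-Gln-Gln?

1536

Val: 4 codons.
Gly: 4 codons.
Leu: 6 codons.
Val: 4 codons.
Gln: 2 codons.
Gln: 2 codons.
4 × 4 × 6 × 4 × 2 × 2 = 1536.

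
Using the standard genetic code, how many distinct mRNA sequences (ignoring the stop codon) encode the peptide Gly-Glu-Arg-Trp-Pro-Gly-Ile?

Gly: 4 codons.
Glu: 2 codons.
Arg: 6 codons.
Trp: 1 codon.
Pro: 4 codons.
Gly: 4 codons.
Ile: 3 codons.
4 × 2 × 6 × 1 × 4 × 4 × 3 = 2304.

2304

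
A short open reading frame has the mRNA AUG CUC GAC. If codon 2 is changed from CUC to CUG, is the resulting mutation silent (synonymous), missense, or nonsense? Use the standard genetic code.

silent

Position 6 falls in codon 2: CUC → Leu.
After the substitution the codon is CUG → Leu.
Both encode Leu, so the change is synonymous.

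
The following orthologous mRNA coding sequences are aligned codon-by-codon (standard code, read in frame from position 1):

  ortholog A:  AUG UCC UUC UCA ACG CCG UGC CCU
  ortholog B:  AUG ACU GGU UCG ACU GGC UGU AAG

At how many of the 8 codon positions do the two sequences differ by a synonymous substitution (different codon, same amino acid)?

Codon 1: AUG Met / AUG Met — identical.
Codon 2: UCC Ser / ACU Thr — nonsynonymous.
Codon 3: UUC Phe / GGU Gly — nonsynonymous.
Codon 4: UCA Ser / UCG Ser — synonymous.
Codon 5: ACG Thr / ACU Thr — synonymous.
Codon 6: CCG Pro / GGC Gly — nonsynonymous.
Codon 7: UGC Cys / UGU Cys — synonymous.
Codon 8: CCU Pro / AAG Lys — nonsynonymous.
Synonymous differences: 3.

3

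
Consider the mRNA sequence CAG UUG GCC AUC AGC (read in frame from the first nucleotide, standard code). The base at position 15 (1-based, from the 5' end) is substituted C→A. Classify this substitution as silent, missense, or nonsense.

Position 15 falls in codon 5: AGC → Ser.
After the substitution the codon is AGA → Arg.
Ser ≠ Arg, so this is a missense mutation.

missense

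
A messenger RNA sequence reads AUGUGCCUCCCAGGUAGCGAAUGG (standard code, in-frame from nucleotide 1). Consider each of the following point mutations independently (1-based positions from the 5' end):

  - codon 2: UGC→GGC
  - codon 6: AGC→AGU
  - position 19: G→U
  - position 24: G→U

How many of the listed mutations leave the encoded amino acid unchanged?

1

Codon 2: UGC (Cys) → GGC (Gly) — missense.
Codon 6: AGC (Ser) → AGU (Ser) — synonymous.
Codon 7: GAA (Glu) → UAA (Stop) — nonsense.
Codon 8: UGG (Trp) → UGU (Cys) — missense.
Synonymous: 1 of 4.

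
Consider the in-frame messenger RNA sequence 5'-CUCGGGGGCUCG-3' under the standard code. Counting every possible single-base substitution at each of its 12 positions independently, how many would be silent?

12

Codon 1 (CUC, Leu): 3 synonymous substitutions.
Codon 2 (GGG, Gly): 3 synonymous substitutions.
Codon 3 (GGC, Gly): 3 synonymous substitutions.
Codon 4 (UCG, Ser): 3 synonymous substitutions.
Total: 3 + 3 + 3 + 3 = 12.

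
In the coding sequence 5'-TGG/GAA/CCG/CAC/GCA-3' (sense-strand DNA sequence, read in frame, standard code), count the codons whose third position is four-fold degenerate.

Codon 1 TGG (Trp): third position 1-fold.
Codon 2 GAA (Glu): third position 2-fold.
Codon 3 CCG (Pro): third position 4-fold.
Codon 4 CAC (His): third position 2-fold.
Codon 5 GCA (Ala): third position 4-fold.
Four-fold degenerate third positions: 2.

2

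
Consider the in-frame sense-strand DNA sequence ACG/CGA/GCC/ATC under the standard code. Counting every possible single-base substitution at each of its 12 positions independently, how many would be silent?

Codon 1 (ACG, Thr): 3 synonymous substitutions.
Codon 2 (CGA, Arg): 4 synonymous substitutions.
Codon 3 (GCC, Ala): 3 synonymous substitutions.
Codon 4 (ATC, Ile): 2 synonymous substitutions.
Total: 3 + 4 + 3 + 2 = 12.

12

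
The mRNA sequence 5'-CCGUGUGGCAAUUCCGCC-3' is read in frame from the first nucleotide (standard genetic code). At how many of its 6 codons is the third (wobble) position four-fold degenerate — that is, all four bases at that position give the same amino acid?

Codon 1 CCG (Pro): third position 4-fold.
Codon 2 UGU (Cys): third position 2-fold.
Codon 3 GGC (Gly): third position 4-fold.
Codon 4 AAU (Asn): third position 2-fold.
Codon 5 UCC (Ser): third position 4-fold.
Codon 6 GCC (Ala): third position 4-fold.
Four-fold degenerate third positions: 4.

4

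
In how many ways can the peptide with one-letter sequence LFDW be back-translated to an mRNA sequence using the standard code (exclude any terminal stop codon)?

Leu: 6 codons.
Phe: 2 codons.
Asp: 2 codons.
Trp: 1 codon.
6 × 2 × 2 × 1 = 24.

24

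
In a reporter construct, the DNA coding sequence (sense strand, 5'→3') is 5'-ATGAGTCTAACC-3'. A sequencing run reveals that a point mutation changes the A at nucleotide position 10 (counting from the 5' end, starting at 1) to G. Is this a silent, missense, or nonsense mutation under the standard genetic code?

Position 10 falls in codon 4: ACC → Thr.
After the substitution the codon is GCC → Ala.
Thr ≠ Ala, so this is a missense mutation.

missense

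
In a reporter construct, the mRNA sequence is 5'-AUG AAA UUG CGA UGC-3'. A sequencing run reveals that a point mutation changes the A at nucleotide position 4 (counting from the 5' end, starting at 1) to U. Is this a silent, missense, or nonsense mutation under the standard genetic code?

Position 4 falls in codon 2: AAA → Lys.
After the substitution the codon is UAA → Stop.
The new codon is a stop codon, so this is a nonsense mutation.

nonsense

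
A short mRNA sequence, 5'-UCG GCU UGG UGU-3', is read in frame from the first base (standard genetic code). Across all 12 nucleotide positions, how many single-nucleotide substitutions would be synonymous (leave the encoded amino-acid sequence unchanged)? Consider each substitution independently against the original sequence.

Codon 1 (UCG, Ser): 3 synonymous substitutions.
Codon 2 (GCU, Ala): 3 synonymous substitutions.
Codon 3 (UGG, Trp): 0 synonymous substitutions.
Codon 4 (UGU, Cys): 1 synonymous substitution.
Total: 3 + 3 + 0 + 1 = 7.

7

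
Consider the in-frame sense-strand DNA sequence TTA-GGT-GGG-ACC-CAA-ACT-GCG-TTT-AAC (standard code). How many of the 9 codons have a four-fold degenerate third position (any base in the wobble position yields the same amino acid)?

5

Codon 1 TTA (Leu): third position 2-fold.
Codon 2 GGT (Gly): third position 4-fold.
Codon 3 GGG (Gly): third position 4-fold.
Codon 4 ACC (Thr): third position 4-fold.
Codon 5 CAA (Gln): third position 2-fold.
Codon 6 ACT (Thr): third position 4-fold.
Codon 7 GCG (Ala): third position 4-fold.
Codon 8 TTT (Phe): third position 2-fold.
Codon 9 AAC (Asn): third position 2-fold.
Four-fold degenerate third positions: 5.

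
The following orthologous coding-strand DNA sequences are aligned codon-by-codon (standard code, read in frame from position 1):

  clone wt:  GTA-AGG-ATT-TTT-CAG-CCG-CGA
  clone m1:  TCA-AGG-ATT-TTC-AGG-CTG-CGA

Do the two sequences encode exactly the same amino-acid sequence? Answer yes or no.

Codon 1: GTA Val / TCA Ser — nonsynonymous.
Codon 2: AGG Arg / AGG Arg — identical.
Codon 3: ATT Ile / ATT Ile — identical.
Codon 4: TTT Phe / TTC Phe — synonymous.
Codon 5: CAG Gln / AGG Arg — nonsynonymous.
Codon 6: CCG Pro / CTG Leu — nonsynonymous.
Codon 7: CGA Arg / CGA Arg — identical.
Nonsynonymous differences: 3 → different protein.

no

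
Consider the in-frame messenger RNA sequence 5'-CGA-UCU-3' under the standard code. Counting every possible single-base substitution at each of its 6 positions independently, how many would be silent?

Codon 1 (CGA, Arg): 4 synonymous substitutions.
Codon 2 (UCU, Ser): 3 synonymous substitutions.
Total: 4 + 3 = 7.

7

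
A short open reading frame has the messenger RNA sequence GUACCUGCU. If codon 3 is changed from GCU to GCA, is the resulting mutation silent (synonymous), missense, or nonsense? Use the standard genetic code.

silent

Position 9 falls in codon 3: GCU → Ala.
After the substitution the codon is GCA → Ala.
Both encode Ala, so the change is synonymous.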